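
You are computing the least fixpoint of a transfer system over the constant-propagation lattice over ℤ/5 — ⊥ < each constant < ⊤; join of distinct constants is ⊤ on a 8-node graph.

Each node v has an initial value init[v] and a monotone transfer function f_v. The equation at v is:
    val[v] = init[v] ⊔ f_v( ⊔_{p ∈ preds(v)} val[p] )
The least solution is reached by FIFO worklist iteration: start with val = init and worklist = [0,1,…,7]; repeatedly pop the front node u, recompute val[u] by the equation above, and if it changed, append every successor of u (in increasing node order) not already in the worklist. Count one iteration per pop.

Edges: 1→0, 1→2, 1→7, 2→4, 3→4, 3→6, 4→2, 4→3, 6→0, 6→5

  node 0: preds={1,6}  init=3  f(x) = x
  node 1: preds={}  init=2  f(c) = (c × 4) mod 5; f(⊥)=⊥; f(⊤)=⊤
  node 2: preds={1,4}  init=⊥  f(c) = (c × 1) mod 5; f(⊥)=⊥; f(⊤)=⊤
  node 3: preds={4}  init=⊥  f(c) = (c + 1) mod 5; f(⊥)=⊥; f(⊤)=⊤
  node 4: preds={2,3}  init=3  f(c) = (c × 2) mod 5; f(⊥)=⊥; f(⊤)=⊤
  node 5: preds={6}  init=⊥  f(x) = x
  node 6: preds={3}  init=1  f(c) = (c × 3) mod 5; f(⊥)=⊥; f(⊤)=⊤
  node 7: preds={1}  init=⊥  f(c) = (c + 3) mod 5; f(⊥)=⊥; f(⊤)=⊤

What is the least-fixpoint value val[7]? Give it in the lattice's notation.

Trace (14 dequeues):
  [1] u=0 | in ⊤ | out ⊤ | prev 3 | push {}
  [2] u=1 | in ⊥ | out 2 | ==
  [3] u=2 | in ⊤ | out ⊤ | prev ⊥ | push {}
  [4] u=3 | in 3 | out 4 | prev ⊥ | push {}
  [5] u=4 | in ⊤ | out ⊤ | prev 3 | push {2,3}
  [6] u=5 | in 1 | out 1 | prev ⊥ | push {}
  [7] u=6 | in 4 | out ⊤ | prev 1 | push {0,5}
  [8] u=7 | in 2 | out 0 | prev ⊥ | push {}
  [9] u=2 | in ⊤ | out ⊤ | ==
  [10] u=3 | in ⊤ | out ⊤ | prev 4 | push {4,6}
  [11] u=0 | in ⊤ | out ⊤ | ==
  [12] u=5 | in ⊤ | out ⊤ | prev 1 | push {}
  [13] u=4 | in ⊤ | out ⊤ | ==
  [14] u=6 | in ⊤ | out ⊤ | ==

Converged values:
  [0] ⊤
  [1] 2
  [2] ⊤
  [3] ⊤
  [4] ⊤
  [5] ⊤
  [6] ⊤
  [7] 0

0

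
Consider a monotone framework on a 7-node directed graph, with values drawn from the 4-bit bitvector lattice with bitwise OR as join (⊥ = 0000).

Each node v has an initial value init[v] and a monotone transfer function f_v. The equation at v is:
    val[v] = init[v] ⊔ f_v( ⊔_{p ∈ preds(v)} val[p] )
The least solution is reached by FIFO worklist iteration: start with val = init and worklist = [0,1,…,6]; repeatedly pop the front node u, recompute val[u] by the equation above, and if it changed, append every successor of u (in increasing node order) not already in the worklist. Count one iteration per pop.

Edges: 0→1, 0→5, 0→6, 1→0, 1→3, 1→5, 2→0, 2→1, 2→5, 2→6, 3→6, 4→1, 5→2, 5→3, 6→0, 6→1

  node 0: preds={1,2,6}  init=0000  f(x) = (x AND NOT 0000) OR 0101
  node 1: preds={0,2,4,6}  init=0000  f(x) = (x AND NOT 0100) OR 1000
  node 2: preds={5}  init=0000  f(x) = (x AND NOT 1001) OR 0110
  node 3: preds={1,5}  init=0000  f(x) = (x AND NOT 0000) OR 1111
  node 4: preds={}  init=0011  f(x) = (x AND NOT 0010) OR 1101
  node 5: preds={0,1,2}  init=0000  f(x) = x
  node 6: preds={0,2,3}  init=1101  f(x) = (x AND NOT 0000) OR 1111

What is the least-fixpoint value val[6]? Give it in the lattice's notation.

1111

Worklist (13 pops):
  #1 pop 0: in=1101 → 1101 (was 0000); enqueue []
  #2 pop 1: in=1111 → 1011 (was 0000); enqueue [0]
  #3 pop 2: in=0000 → 0110 (was 0000); enqueue [1]
  #4 pop 3: in=1011 → 1111 (was 0000); enqueue []
  #5 pop 4: in=0000 → 1111 (was 0011); enqueue []
  #6 pop 5: in=1111 → 1111 (was 0000); enqueue [2,3]
  #7 pop 6: in=1111 → 1111 (was 1101); enqueue []
  #8 pop 0: in=1111 → 1111 (was 1101); enqueue [5,6]
  #9 pop 1: in=1111 → 1011 (no change)
  #10 pop 2: in=1111 → 0110 (no change)
  #11 pop 3: in=1111 → 1111 (no change)
  #12 pop 5: in=1111 → 1111 (no change)
  #13 pop 6: in=1111 → 1111 (no change)

Fixpoint:
  val[0] = 1111
  val[1] = 1011
  val[2] = 0110
  val[3] = 1111
  val[4] = 1111
  val[5] = 1111
  val[6] = 1111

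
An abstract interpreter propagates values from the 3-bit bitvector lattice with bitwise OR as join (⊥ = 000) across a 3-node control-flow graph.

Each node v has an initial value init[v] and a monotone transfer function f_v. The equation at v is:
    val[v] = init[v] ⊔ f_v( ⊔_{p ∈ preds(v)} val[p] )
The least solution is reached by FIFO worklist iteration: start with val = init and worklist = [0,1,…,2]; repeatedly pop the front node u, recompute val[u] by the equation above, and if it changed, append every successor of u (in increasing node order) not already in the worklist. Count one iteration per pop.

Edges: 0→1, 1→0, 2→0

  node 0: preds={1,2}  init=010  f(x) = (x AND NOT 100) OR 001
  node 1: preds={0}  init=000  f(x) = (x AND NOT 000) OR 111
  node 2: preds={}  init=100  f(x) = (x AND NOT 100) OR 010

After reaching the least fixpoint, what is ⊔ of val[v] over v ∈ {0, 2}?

111

Iteration log — 4 steps:
  step 1. node 0  ⊔preds=100  new=011  old=010  +wl: 
  step 2. node 1  ⊔preds=011  new=111  old=000  +wl: 0
  step 3. node 2  ⊔preds=000  new=110  old=100  +wl: 
  step 4. node 0  ⊔preds=111  new=011  stable

Least fixpoint reached:
  node 0: 011
  node 1: 111
  node 2: 110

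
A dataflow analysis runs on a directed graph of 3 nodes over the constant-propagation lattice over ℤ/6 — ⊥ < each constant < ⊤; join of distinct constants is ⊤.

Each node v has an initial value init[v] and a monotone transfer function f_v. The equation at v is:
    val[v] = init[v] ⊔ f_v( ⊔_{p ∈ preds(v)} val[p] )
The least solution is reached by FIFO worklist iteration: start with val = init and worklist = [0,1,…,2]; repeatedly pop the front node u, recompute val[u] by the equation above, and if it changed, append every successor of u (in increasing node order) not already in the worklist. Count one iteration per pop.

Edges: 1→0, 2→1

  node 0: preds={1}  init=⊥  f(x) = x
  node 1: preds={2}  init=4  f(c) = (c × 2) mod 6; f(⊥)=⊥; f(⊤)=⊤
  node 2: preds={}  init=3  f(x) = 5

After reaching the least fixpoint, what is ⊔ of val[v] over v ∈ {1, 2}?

Iteration log — 5 steps:
  step 1. node 0  ⊔preds=4  new=4  old=⊥  +wl: 
  step 2. node 1  ⊔preds=3  new=⊤  old=4  +wl: 0
  step 3. node 2  ⊔preds=⊥  new=⊤  old=3  +wl: 1
  step 4. node 0  ⊔preds=⊤  new=⊤  old=4  +wl: 
  step 5. node 1  ⊔preds=⊤  new=⊤  stable

Least fixpoint reached:
  node 0: ⊤
  node 1: ⊤
  node 2: ⊤

⊤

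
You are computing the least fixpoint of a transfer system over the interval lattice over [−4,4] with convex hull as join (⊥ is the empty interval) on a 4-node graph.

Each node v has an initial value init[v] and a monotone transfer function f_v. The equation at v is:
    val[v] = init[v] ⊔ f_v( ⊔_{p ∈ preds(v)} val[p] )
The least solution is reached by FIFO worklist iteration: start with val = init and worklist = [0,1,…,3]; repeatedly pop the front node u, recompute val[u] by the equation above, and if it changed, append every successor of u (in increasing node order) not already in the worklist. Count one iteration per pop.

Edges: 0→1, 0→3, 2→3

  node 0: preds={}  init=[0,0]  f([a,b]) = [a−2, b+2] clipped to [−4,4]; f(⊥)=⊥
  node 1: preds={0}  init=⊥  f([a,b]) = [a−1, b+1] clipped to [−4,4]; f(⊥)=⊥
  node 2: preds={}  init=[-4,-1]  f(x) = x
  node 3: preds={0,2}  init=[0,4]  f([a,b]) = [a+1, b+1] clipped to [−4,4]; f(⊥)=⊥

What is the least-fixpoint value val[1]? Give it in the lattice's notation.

[-1,1]

Iteration log — 4 steps:
  step 1. node 0  ⊔preds=⊥  new=[0,0]  stable
  step 2. node 1  ⊔preds=[0,0]  new=[-1,1]  old=⊥  +wl: 
  step 3. node 2  ⊔preds=⊥  new=[-4,-1]  stable
  step 4. node 3  ⊔preds=[-4,0]  new=[-3,4]  old=[0,4]  +wl: 

Least fixpoint reached:
  node 0: [0,0]
  node 1: [-1,1]
  node 2: [-4,-1]
  node 3: [-3,4]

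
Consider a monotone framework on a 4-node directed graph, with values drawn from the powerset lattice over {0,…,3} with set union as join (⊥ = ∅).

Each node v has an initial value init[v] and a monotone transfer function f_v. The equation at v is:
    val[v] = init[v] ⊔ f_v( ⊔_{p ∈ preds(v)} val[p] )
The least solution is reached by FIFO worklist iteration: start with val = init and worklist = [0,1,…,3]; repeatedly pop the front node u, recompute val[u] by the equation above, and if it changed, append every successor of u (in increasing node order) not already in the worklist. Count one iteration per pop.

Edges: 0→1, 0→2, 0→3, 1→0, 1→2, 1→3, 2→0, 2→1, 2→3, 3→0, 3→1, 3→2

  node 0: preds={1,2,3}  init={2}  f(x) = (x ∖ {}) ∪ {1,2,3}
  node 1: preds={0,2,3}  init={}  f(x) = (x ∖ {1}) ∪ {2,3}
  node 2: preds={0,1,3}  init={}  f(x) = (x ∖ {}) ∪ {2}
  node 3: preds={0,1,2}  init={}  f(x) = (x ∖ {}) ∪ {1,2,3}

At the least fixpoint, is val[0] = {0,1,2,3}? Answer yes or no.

no

Trace (7 dequeues):
  [1] u=0 | in {} | out {1,2,3} | prev {2} | push {}
  [2] u=1 | in {1,2,3} | out {2,3} | prev {} | push {0}
  [3] u=2 | in {1,2,3} | out {1,2,3} | prev {} | push {1}
  [4] u=3 | in {1,2,3} | out {1,2,3} | prev {} | push {2}
  [5] u=0 | in {1,2,3} | out {1,2,3} | ==
  [6] u=1 | in {1,2,3} | out {2,3} | ==
  [7] u=2 | in {1,2,3} | out {1,2,3} | ==

Converged values:
  [0] {1,2,3}
  [1] {2,3}
  [2] {1,2,3}
  [3] {1,2,3}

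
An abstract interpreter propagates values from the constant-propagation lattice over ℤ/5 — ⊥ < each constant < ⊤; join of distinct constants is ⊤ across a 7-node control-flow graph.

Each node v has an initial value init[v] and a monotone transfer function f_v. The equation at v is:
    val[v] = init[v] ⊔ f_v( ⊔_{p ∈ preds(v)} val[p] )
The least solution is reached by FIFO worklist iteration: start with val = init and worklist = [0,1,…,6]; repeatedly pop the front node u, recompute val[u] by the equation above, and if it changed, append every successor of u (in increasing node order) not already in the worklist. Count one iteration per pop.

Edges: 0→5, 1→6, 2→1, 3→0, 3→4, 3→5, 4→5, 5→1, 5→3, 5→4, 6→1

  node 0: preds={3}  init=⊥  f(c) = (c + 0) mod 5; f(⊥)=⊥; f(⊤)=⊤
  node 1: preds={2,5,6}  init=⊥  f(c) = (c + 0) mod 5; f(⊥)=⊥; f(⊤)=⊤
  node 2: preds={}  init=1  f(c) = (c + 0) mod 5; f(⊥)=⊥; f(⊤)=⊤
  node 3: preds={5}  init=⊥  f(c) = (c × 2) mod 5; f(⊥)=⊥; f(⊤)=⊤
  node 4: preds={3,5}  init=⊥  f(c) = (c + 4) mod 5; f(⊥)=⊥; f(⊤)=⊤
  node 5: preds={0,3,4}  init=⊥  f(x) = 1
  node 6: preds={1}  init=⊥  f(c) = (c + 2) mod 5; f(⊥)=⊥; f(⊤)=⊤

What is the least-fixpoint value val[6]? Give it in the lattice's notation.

Worklist (14 pops):
  #1 pop 0: in=⊥ → ⊥ (no change)
  #2 pop 1: in=1 → 1 (was ⊥); enqueue []
  #3 pop 2: in=⊥ → 1 (no change)
  #4 pop 3: in=⊥ → ⊥ (no change)
  #5 pop 4: in=⊥ → ⊥ (no change)
  #6 pop 5: in=⊥ → 1 (was ⊥); enqueue [1,3,4]
  #7 pop 6: in=1 → 3 (was ⊥); enqueue []
  #8 pop 1: in=⊤ → ⊤ (was 1); enqueue [6]
  #9 pop 3: in=1 → 2 (was ⊥); enqueue [0,5]
  #10 pop 4: in=⊤ → ⊤ (was ⊥); enqueue []
  #11 pop 6: in=⊤ → ⊤ (was 3); enqueue [1]
  #12 pop 0: in=2 → 2 (was ⊥); enqueue []
  #13 pop 5: in=⊤ → 1 (no change)
  #14 pop 1: in=⊤ → ⊤ (no change)

Fixpoint:
  val[0] = 2
  val[1] = ⊤
  val[2] = 1
  val[3] = 2
  val[4] = ⊤
  val[5] = 1
  val[6] = ⊤

⊤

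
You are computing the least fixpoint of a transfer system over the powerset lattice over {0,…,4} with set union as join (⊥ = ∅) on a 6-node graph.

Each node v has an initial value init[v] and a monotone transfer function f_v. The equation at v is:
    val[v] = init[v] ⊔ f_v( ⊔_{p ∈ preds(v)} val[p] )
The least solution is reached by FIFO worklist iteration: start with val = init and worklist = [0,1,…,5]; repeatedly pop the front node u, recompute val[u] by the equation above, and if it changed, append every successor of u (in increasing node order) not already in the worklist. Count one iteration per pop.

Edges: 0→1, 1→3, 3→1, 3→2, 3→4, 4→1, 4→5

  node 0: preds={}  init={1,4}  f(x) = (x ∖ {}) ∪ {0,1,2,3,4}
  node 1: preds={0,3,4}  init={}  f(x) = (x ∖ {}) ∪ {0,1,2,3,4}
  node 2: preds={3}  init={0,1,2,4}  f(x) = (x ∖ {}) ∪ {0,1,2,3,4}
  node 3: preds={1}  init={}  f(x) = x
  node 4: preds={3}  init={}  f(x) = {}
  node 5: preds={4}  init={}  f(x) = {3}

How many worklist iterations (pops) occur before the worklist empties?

Iteration log — 8 steps:
  step 1. node 0  ⊔preds={}  new={0,1,2,3,4}  old={1,4}  +wl: 
  step 2. node 1  ⊔preds={0,1,2,3,4}  new={0,1,2,3,4}  old={}  +wl: 
  step 3. node 2  ⊔preds={}  new={0,1,2,3,4}  old={0,1,2,4}  +wl: 
  step 4. node 3  ⊔preds={0,1,2,3,4}  new={0,1,2,3,4}  old={}  +wl: 1,2
  step 5. node 4  ⊔preds={0,1,2,3,4}  new={}  stable
  step 6. node 5  ⊔preds={}  new={3}  old={}  +wl: 
  step 7. node 1  ⊔preds={0,1,2,3,4}  new={0,1,2,3,4}  stable
  step 8. node 2  ⊔preds={0,1,2,3,4}  new={0,1,2,3,4}  stable

Least fixpoint reached:
  node 0: {0,1,2,3,4}
  node 1: {0,1,2,3,4}
  node 2: {0,1,2,3,4}
  node 3: {0,1,2,3,4}
  node 4: {}
  node 5: {3}

8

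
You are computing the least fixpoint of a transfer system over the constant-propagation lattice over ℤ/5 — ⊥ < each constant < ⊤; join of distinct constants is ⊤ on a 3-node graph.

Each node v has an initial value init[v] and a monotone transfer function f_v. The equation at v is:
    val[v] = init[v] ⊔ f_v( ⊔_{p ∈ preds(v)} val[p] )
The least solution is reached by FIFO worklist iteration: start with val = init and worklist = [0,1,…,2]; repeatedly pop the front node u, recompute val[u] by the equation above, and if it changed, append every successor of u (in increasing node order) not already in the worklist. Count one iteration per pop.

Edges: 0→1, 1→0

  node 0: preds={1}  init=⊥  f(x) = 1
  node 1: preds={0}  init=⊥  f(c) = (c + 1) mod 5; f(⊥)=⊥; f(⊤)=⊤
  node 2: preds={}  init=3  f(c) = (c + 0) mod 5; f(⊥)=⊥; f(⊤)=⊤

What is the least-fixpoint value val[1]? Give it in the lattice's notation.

Iteration log — 4 steps:
  step 1. node 0  ⊔preds=⊥  new=1  old=⊥  +wl: 
  step 2. node 1  ⊔preds=1  new=2  old=⊥  +wl: 0
  step 3. node 2  ⊔preds=⊥  new=3  stable
  step 4. node 0  ⊔preds=2  new=1  stable

Least fixpoint reached:
  node 0: 1
  node 1: 2
  node 2: 3

2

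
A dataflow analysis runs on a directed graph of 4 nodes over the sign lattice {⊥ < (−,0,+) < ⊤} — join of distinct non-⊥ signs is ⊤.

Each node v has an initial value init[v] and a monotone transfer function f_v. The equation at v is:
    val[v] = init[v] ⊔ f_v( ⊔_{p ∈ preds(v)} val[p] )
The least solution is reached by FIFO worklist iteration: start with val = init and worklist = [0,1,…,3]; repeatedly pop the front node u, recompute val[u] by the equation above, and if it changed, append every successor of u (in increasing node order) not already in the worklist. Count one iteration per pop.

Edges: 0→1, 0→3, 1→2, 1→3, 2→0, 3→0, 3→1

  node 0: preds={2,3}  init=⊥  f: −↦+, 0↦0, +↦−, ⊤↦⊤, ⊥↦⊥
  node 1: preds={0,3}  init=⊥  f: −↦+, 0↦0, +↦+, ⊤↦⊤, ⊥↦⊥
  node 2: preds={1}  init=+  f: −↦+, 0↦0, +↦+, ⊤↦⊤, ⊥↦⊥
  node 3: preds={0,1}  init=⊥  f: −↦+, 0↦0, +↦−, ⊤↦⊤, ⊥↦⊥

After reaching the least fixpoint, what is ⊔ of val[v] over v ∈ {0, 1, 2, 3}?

⊤

Worklist (9 pops):
  #1 pop 0: in=+ → − (was ⊥); enqueue []
  #2 pop 1: in=− → + (was ⊥); enqueue []
  #3 pop 2: in=+ → + (no change)
  #4 pop 3: in=⊤ → ⊤ (was ⊥); enqueue [0,1]
  #5 pop 0: in=⊤ → ⊤ (was −); enqueue [3]
  #6 pop 1: in=⊤ → ⊤ (was +); enqueue [2]
  #7 pop 3: in=⊤ → ⊤ (no change)
  #8 pop 2: in=⊤ → ⊤ (was +); enqueue [0]
  #9 pop 0: in=⊤ → ⊤ (no change)

Fixpoint:
  val[0] = ⊤
  val[1] = ⊤
  val[2] = ⊤
  val[3] = ⊤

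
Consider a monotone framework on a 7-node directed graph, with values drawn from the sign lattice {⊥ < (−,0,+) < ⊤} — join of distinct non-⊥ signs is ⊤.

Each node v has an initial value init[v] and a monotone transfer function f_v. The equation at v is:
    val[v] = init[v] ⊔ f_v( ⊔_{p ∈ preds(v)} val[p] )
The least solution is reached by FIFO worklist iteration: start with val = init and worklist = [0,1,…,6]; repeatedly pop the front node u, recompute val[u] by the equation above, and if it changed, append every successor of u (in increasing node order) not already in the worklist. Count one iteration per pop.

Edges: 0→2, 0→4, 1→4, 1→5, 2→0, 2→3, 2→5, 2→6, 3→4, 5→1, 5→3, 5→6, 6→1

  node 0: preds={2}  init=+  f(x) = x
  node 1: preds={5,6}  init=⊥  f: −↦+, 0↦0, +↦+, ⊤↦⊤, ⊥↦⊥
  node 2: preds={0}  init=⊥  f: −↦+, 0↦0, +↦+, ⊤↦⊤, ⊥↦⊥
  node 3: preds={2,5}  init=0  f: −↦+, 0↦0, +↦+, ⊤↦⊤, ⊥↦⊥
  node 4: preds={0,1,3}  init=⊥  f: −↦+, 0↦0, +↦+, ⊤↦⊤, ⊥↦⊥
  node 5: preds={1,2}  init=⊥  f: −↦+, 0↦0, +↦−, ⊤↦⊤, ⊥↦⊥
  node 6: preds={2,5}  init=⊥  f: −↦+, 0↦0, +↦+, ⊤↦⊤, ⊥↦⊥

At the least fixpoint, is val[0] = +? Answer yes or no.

yes

Trace (15 dequeues):
  [1] u=0 | in ⊥ | out + | ==
  [2] u=1 | in ⊥ | out ⊥ | ==
  [3] u=2 | in + | out + | prev ⊥ | push {0}
  [4] u=3 | in + | out ⊤ | prev 0 | push {}
  [5] u=4 | in ⊤ | out ⊤ | prev ⊥ | push {}
  [6] u=5 | in + | out − | prev ⊥ | push {1,3}
  [7] u=6 | in ⊤ | out ⊤ | prev ⊥ | push {}
  [8] u=0 | in + | out + | ==
  [9] u=1 | in ⊤ | out ⊤ | prev ⊥ | push {4,5}
  [10] u=3 | in ⊤ | out ⊤ | ==
  [11] u=4 | in ⊤ | out ⊤ | ==
  [12] u=5 | in ⊤ | out ⊤ | prev − | push {1,3,6}
  [13] u=1 | in ⊤ | out ⊤ | ==
  [14] u=3 | in ⊤ | out ⊤ | ==
  [15] u=6 | in ⊤ | out ⊤ | ==

Converged values:
  [0] +
  [1] ⊤
  [2] +
  [3] ⊤
  [4] ⊤
  [5] ⊤
  [6] ⊤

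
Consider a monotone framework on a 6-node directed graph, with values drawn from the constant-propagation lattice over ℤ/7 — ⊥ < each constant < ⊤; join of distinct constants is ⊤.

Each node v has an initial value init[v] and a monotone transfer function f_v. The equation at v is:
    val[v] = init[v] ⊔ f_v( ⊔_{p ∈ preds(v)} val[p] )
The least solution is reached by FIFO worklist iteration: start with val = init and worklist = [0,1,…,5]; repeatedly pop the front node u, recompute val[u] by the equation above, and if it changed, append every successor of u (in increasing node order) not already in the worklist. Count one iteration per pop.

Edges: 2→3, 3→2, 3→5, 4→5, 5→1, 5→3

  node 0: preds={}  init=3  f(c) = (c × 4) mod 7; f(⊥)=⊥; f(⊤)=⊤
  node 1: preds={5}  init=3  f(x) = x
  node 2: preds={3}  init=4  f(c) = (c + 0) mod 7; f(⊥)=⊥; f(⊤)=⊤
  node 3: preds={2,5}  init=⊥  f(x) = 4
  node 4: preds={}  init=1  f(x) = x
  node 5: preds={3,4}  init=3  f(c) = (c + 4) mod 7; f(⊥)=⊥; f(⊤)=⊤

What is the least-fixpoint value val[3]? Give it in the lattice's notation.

Iteration log — 9 steps:
  step 1. node 0  ⊔preds=⊥  new=3  stable
  step 2. node 1  ⊔preds=3  new=3  stable
  step 3. node 2  ⊔preds=⊥  new=4  stable
  step 4. node 3  ⊔preds=⊤  new=4  old=⊥  +wl: 2
  step 5. node 4  ⊔preds=⊥  new=1  stable
  step 6. node 5  ⊔preds=⊤  new=⊤  old=3  +wl: 1,3
  step 7. node 2  ⊔preds=4  new=4  stable
  step 8. node 1  ⊔preds=⊤  new=⊤  old=3  +wl: 
  step 9. node 3  ⊔preds=⊤  new=4  stable

Least fixpoint reached:
  node 0: 3
  node 1: ⊤
  node 2: 4
  node 3: 4
  node 4: 1
  node 5: ⊤

4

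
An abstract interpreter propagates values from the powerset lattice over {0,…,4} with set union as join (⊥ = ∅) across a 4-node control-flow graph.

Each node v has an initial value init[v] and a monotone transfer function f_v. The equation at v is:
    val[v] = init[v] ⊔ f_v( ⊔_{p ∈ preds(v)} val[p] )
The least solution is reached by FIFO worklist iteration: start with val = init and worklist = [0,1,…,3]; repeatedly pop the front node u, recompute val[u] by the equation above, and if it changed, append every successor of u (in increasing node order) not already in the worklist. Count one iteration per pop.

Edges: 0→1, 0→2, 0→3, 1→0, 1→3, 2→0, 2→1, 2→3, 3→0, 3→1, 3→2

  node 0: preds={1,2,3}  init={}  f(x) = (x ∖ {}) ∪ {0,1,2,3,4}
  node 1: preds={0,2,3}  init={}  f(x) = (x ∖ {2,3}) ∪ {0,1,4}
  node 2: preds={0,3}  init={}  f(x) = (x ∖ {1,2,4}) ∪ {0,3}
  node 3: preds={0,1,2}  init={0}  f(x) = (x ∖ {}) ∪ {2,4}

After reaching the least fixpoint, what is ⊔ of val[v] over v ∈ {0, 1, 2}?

{0,1,2,3,4}

Trace (7 dequeues):
  [1] u=0 | in {0} | out {0,1,2,3,4} | prev {} | push {}
  [2] u=1 | in {0,1,2,3,4} | out {0,1,4} | prev {} | push {0}
  [3] u=2 | in {0,1,2,3,4} | out {0,3} | prev {} | push {1}
  [4] u=3 | in {0,1,2,3,4} | out {0,1,2,3,4} | prev {0} | push {2}
  [5] u=0 | in {0,1,2,3,4} | out {0,1,2,3,4} | ==
  [6] u=1 | in {0,1,2,3,4} | out {0,1,4} | ==
  [7] u=2 | in {0,1,2,3,4} | out {0,3} | ==

Converged values:
  [0] {0,1,2,3,4}
  [1] {0,1,4}
  [2] {0,3}
  [3] {0,1,2,3,4}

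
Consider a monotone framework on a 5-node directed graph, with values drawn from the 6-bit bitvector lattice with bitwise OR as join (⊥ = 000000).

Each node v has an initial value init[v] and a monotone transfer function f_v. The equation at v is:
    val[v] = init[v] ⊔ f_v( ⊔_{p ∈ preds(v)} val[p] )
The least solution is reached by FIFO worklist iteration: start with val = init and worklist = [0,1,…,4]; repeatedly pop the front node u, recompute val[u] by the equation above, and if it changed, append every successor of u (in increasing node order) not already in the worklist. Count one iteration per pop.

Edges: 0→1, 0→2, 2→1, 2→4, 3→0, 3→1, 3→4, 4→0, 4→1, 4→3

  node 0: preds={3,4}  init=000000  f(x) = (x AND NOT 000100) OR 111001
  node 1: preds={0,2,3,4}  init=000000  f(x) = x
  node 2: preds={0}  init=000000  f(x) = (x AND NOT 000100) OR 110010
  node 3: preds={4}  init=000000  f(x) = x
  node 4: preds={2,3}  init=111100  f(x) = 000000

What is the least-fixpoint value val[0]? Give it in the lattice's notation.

Worklist (7 pops):
  #1 pop 0: in=111100 → 111001 (was 000000); enqueue []
  #2 pop 1: in=111101 → 111101 (was 000000); enqueue []
  #3 pop 2: in=111001 → 111011 (was 000000); enqueue [1]
  #4 pop 3: in=111100 → 111100 (was 000000); enqueue [0]
  #5 pop 4: in=111111 → 111100 (no change)
  #6 pop 1: in=111111 → 111111 (was 111101); enqueue []
  #7 pop 0: in=111100 → 111001 (no change)

Fixpoint:
  val[0] = 111001
  val[1] = 111111
  val[2] = 111011
  val[3] = 111100
  val[4] = 111100

111001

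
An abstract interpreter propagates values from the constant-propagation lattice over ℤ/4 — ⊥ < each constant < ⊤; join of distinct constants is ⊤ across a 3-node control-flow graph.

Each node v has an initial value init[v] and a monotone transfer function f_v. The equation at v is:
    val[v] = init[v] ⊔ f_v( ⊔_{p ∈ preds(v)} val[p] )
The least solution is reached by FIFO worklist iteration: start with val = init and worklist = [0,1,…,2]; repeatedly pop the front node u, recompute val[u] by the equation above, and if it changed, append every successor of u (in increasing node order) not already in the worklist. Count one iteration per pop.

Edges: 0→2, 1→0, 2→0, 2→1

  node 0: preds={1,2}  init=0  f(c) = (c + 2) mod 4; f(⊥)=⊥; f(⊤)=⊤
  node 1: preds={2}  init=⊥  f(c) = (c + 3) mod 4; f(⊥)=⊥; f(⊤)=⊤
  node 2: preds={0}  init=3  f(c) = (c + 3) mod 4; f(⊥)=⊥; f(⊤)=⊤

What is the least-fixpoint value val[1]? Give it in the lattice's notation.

Iteration log — 6 steps:
  step 1. node 0  ⊔preds=3  new=⊤  old=0  +wl: 
  step 2. node 1  ⊔preds=3  new=2  old=⊥  +wl: 0
  step 3. node 2  ⊔preds=⊤  new=⊤  old=3  +wl: 1
  step 4. node 0  ⊔preds=⊤  new=⊤  stable
  step 5. node 1  ⊔preds=⊤  new=⊤  old=2  +wl: 0
  step 6. node 0  ⊔preds=⊤  new=⊤  stable

Least fixpoint reached:
  node 0: ⊤
  node 1: ⊤
  node 2: ⊤

⊤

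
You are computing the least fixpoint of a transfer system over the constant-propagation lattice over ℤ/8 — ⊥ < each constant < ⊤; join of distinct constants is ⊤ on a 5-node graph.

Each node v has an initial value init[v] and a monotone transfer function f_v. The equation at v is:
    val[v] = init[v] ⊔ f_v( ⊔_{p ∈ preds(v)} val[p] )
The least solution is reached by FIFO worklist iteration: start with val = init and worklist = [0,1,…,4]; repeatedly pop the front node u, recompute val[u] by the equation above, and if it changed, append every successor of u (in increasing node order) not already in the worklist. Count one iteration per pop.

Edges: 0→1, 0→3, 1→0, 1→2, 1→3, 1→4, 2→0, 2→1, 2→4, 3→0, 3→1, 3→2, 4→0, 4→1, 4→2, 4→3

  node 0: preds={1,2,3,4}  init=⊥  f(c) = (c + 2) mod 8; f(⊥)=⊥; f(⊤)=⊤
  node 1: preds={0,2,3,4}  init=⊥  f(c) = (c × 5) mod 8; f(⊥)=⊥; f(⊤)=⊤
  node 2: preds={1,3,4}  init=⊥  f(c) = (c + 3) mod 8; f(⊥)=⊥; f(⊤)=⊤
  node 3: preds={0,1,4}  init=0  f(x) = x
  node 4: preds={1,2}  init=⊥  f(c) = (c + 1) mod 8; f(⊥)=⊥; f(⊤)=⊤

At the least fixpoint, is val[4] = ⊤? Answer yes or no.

yes

Iteration log — 9 steps:
  step 1. node 0  ⊔preds=0  new=2  old=⊥  +wl: 
  step 2. node 1  ⊔preds=⊤  new=⊤  old=⊥  +wl: 0
  step 3. node 2  ⊔preds=⊤  new=⊤  old=⊥  +wl: 1
  step 4. node 3  ⊔preds=⊤  new=⊤  old=0  +wl: 2
  step 5. node 4  ⊔preds=⊤  new=⊤  old=⊥  +wl: 3
  step 6. node 0  ⊔preds=⊤  new=⊤  old=2  +wl: 
  step 7. node 1  ⊔preds=⊤  new=⊤  stable
  step 8. node 2  ⊔preds=⊤  new=⊤  stable
  step 9. node 3  ⊔preds=⊤  new=⊤  stable

Least fixpoint reached:
  node 0: ⊤
  node 1: ⊤
  node 2: ⊤
  node 3: ⊤
  node 4: ⊤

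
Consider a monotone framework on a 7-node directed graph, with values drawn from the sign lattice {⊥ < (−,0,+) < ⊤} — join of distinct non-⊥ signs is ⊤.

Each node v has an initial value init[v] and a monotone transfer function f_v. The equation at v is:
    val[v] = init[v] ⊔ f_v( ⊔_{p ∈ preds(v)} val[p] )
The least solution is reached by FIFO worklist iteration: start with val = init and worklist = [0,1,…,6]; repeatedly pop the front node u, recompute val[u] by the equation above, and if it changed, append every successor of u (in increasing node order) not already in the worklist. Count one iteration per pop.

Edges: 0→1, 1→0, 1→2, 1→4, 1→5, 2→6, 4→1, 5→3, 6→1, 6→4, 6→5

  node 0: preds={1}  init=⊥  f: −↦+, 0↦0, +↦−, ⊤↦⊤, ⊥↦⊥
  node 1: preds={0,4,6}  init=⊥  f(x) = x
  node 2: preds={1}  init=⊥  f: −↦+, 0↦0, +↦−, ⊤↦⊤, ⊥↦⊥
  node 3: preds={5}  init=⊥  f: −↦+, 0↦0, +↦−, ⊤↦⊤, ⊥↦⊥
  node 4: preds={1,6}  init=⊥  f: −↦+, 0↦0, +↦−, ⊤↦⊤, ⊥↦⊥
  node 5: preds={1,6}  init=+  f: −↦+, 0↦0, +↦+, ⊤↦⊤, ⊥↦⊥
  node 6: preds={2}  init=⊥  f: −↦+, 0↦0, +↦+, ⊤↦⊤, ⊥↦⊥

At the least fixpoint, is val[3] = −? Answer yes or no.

Worklist (7 pops):
  #1 pop 0: in=⊥ → ⊥ (no change)
  #2 pop 1: in=⊥ → ⊥ (no change)
  #3 pop 2: in=⊥ → ⊥ (no change)
  #4 pop 3: in=+ → − (was ⊥); enqueue []
  #5 pop 4: in=⊥ → ⊥ (no change)
  #6 pop 5: in=⊥ → + (no change)
  #7 pop 6: in=⊥ → ⊥ (no change)

Fixpoint:
  val[0] = ⊥
  val[1] = ⊥
  val[2] = ⊥
  val[3] = −
  val[4] = ⊥
  val[5] = +
  val[6] = ⊥

yes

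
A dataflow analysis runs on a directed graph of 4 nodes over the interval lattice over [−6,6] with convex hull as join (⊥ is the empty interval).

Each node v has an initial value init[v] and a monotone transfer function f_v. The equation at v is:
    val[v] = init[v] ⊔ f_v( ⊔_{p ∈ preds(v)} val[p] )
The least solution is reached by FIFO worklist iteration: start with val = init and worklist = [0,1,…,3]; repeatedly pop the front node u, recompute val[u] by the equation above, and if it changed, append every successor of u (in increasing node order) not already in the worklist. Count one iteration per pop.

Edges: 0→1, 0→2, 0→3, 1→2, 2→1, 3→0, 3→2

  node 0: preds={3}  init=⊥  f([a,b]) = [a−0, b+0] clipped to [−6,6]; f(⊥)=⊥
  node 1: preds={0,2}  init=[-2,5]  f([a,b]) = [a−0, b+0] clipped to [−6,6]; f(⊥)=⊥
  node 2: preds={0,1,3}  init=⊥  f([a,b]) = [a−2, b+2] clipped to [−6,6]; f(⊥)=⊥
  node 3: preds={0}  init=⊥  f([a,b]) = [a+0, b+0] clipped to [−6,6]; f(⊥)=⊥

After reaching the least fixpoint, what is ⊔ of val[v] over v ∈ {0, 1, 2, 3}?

[-6,6]

Iteration log — 8 steps:
  step 1. node 0  ⊔preds=⊥  new=⊥  stable
  step 2. node 1  ⊔preds=⊥  new=[-2,5]  stable
  step 3. node 2  ⊔preds=[-2,5]  new=[-4,6]  old=⊥  +wl: 1
  step 4. node 3  ⊔preds=⊥  new=⊥  stable
  step 5. node 1  ⊔preds=[-4,6]  new=[-4,6]  old=[-2,5]  +wl: 2
  step 6. node 2  ⊔preds=[-4,6]  new=[-6,6]  old=[-4,6]  +wl: 1
  step 7. node 1  ⊔preds=[-6,6]  new=[-6,6]  old=[-4,6]  +wl: 2
  step 8. node 2  ⊔preds=[-6,6]  new=[-6,6]  stable

Least fixpoint reached:
  node 0: ⊥
  node 1: [-6,6]
  node 2: [-6,6]
  node 3: ⊥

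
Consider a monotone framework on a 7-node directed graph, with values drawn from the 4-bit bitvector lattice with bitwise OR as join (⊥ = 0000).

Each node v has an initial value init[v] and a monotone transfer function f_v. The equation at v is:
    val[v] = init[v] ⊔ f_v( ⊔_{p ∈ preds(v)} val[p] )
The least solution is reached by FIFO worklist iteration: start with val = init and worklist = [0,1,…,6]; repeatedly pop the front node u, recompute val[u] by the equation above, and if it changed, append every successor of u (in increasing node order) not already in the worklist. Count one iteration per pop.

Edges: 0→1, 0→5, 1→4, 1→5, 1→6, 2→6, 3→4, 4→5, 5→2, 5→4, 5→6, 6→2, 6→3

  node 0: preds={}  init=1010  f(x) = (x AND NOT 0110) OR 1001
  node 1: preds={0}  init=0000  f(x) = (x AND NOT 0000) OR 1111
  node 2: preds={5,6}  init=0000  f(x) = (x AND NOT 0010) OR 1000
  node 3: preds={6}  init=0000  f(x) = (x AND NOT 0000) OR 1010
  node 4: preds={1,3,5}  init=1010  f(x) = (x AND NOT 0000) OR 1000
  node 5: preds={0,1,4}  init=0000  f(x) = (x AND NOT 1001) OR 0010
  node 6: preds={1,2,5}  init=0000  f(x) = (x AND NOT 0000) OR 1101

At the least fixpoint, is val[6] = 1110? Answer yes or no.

no

Iteration log — 12 steps:
  step 1. node 0  ⊔preds=0000  new=1011  old=1010  +wl: 
  step 2. node 1  ⊔preds=1011  new=1111  old=0000  +wl: 
  step 3. node 2  ⊔preds=0000  new=1000  old=0000  +wl: 
  step 4. node 3  ⊔preds=0000  new=1010  old=0000  +wl: 
  step 5. node 4  ⊔preds=1111  new=1111  old=1010  +wl: 
  step 6. node 5  ⊔preds=1111  new=0110  old=0000  +wl: 2,4
  step 7. node 6  ⊔preds=1111  new=1111  old=0000  +wl: 3
  step 8. node 2  ⊔preds=1111  new=1101  old=1000  +wl: 6
  step 9. node 4  ⊔preds=1111  new=1111  stable
  step 10. node 3  ⊔preds=1111  new=1111  old=1010  +wl: 4
  step 11. node 6  ⊔preds=1111  new=1111  stable
  step 12. node 4  ⊔preds=1111  new=1111  stable

Least fixpoint reached:
  node 0: 1011
  node 1: 1111
  node 2: 1101
  node 3: 1111
  node 4: 1111
  node 5: 0110
  node 6: 1111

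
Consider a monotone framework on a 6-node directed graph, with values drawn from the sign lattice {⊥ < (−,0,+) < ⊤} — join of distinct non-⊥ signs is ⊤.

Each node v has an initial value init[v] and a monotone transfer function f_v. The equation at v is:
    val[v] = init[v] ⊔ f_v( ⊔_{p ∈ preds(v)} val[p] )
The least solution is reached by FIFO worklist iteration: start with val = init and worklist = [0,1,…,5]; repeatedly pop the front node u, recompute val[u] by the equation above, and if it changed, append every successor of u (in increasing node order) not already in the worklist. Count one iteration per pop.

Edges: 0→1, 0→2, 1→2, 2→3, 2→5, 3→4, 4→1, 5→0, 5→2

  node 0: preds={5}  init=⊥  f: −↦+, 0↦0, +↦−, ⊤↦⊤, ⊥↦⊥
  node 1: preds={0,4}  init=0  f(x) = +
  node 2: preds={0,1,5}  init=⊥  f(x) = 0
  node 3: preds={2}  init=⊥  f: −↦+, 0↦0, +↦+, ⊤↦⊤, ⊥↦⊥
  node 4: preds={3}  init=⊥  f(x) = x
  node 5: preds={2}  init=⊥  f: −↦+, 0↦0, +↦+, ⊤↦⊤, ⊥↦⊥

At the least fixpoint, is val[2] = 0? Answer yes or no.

Trace (10 dequeues):
  [1] u=0 | in ⊥ | out ⊥ | ==
  [2] u=1 | in ⊥ | out ⊤ | prev 0 | push {}
  [3] u=2 | in ⊤ | out 0 | prev ⊥ | push {}
  [4] u=3 | in 0 | out 0 | prev ⊥ | push {}
  [5] u=4 | in 0 | out 0 | prev ⊥ | push {1}
  [6] u=5 | in 0 | out 0 | prev ⊥ | push {0,2}
  [7] u=1 | in 0 | out ⊤ | ==
  [8] u=0 | in 0 | out 0 | prev ⊥ | push {1}
  [9] u=2 | in ⊤ | out 0 | ==
  [10] u=1 | in 0 | out ⊤ | ==

Converged values:
  [0] 0
  [1] ⊤
  [2] 0
  [3] 0
  [4] 0
  [5] 0

yes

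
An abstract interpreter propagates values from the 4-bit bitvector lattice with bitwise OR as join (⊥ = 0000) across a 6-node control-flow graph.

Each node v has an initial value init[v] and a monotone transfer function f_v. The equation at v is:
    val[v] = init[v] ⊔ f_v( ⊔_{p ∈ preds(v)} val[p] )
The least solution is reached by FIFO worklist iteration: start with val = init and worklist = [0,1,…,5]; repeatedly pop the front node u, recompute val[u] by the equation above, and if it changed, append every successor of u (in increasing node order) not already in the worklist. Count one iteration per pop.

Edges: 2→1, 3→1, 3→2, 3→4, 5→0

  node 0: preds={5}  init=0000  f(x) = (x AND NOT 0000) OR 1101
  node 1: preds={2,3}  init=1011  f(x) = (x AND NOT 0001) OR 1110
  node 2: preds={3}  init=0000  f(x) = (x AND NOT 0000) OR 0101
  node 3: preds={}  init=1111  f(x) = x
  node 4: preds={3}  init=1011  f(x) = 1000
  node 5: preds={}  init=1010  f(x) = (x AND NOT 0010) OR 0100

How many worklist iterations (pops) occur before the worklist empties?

Trace (8 dequeues):
  [1] u=0 | in 1010 | out 1111 | prev 0000 | push {}
  [2] u=1 | in 1111 | out 1111 | prev 1011 | push {}
  [3] u=2 | in 1111 | out 1111 | prev 0000 | push {1}
  [4] u=3 | in 0000 | out 1111 | ==
  [5] u=4 | in 1111 | out 1011 | ==
  [6] u=5 | in 0000 | out 1110 | prev 1010 | push {0}
  [7] u=1 | in 1111 | out 1111 | ==
  [8] u=0 | in 1110 | out 1111 | ==

Converged values:
  [0] 1111
  [1] 1111
  [2] 1111
  [3] 1111
  [4] 1011
  [5] 1110

8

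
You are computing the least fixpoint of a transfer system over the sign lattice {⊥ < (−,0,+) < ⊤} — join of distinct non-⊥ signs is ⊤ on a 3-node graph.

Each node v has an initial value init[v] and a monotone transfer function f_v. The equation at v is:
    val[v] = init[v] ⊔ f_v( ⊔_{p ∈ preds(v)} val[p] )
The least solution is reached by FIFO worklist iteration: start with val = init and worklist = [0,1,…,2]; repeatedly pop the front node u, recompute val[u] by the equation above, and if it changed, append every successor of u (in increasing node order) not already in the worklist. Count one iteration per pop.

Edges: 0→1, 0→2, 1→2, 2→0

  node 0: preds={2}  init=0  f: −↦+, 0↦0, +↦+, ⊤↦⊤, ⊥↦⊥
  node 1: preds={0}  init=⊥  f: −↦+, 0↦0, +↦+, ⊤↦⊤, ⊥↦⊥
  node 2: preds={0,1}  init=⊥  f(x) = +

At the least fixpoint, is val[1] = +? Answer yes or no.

Worklist (6 pops):
  #1 pop 0: in=⊥ → 0 (no change)
  #2 pop 1: in=0 → 0 (was ⊥); enqueue []
  #3 pop 2: in=0 → + (was ⊥); enqueue [0]
  #4 pop 0: in=+ → ⊤ (was 0); enqueue [1,2]
  #5 pop 1: in=⊤ → ⊤ (was 0); enqueue []
  #6 pop 2: in=⊤ → + (no change)

Fixpoint:
  val[0] = ⊤
  val[1] = ⊤
  val[2] = +

no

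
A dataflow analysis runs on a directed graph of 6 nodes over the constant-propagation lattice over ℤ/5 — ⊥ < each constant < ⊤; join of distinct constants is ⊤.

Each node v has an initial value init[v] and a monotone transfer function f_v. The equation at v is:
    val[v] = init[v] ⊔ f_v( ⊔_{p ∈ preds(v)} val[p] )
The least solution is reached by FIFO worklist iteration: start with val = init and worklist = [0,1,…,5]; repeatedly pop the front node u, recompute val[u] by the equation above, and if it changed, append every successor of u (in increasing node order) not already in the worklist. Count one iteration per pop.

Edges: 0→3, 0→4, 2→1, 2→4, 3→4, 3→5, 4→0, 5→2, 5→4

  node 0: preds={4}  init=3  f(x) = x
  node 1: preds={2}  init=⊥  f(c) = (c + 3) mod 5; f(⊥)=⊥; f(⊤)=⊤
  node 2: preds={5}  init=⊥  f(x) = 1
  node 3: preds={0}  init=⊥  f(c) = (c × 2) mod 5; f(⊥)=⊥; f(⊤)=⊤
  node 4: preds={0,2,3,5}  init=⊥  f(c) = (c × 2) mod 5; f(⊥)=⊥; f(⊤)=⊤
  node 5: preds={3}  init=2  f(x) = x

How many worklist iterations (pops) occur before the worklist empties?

Worklist (13 pops):
  #1 pop 0: in=⊥ → 3 (no change)
  #2 pop 1: in=⊥ → ⊥ (no change)
  #3 pop 2: in=2 → 1 (was ⊥); enqueue [1]
  #4 pop 3: in=3 → 1 (was ⊥); enqueue []
  #5 pop 4: in=⊤ → ⊤ (was ⊥); enqueue [0]
  #6 pop 5: in=1 → ⊤ (was 2); enqueue [2,4]
  #7 pop 1: in=1 → 4 (was ⊥); enqueue []
  #8 pop 0: in=⊤ → ⊤ (was 3); enqueue [3]
  #9 pop 2: in=⊤ → 1 (no change)
  #10 pop 4: in=⊤ → ⊤ (no change)
  #11 pop 3: in=⊤ → ⊤ (was 1); enqueue [4,5]
  #12 pop 4: in=⊤ → ⊤ (no change)
  #13 pop 5: in=⊤ → ⊤ (no change)

Fixpoint:
  val[0] = ⊤
  val[1] = 4
  val[2] = 1
  val[3] = ⊤
  val[4] = ⊤
  val[5] = ⊤

13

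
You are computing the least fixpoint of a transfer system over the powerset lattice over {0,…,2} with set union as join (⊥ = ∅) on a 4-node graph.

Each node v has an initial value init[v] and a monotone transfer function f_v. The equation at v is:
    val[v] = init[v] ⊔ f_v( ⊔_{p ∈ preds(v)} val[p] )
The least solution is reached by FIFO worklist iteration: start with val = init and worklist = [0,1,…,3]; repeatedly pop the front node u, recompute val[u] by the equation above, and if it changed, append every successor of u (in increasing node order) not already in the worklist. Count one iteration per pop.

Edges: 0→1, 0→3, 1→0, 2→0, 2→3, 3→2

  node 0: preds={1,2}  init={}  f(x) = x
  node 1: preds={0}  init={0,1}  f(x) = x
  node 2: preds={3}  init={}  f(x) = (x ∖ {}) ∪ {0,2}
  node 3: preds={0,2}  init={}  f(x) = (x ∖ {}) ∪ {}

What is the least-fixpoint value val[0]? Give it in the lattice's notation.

Iteration log — 9 steps:
  step 1. node 0  ⊔preds={0,1}  new={0,1}  old={}  +wl: 
  step 2. node 1  ⊔preds={0,1}  new={0,1}  stable
  step 3. node 2  ⊔preds={}  new={0,2}  old={}  +wl: 0
  step 4. node 3  ⊔preds={0,1,2}  new={0,1,2}  old={}  +wl: 2
  step 5. node 0  ⊔preds={0,1,2}  new={0,1,2}  old={0,1}  +wl: 1,3
  step 6. node 2  ⊔preds={0,1,2}  new={0,1,2}  old={0,2}  +wl: 0
  step 7. node 1  ⊔preds={0,1,2}  new={0,1,2}  old={0,1}  +wl: 
  step 8. node 3  ⊔preds={0,1,2}  new={0,1,2}  stable
  step 9. node 0  ⊔preds={0,1,2}  new={0,1,2}  stable

Least fixpoint reached:
  node 0: {0,1,2}
  node 1: {0,1,2}
  node 2: {0,1,2}
  node 3: {0,1,2}

{0,1,2}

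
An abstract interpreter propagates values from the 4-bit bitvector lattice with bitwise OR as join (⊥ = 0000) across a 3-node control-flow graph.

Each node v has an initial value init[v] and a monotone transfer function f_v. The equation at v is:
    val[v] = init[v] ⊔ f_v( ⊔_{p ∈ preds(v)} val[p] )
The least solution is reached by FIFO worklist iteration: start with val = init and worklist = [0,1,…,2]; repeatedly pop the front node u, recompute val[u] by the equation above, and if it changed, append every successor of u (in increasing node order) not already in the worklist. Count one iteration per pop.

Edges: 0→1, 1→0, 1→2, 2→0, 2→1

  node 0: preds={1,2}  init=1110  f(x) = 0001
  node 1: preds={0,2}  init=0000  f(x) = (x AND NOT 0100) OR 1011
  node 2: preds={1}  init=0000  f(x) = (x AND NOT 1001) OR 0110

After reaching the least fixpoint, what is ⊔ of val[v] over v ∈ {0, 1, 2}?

Worklist (5 pops):
  #1 pop 0: in=0000 → 1111 (was 1110); enqueue []
  #2 pop 1: in=1111 → 1011 (was 0000); enqueue [0]
  #3 pop 2: in=1011 → 0110 (was 0000); enqueue [1]
  #4 pop 0: in=1111 → 1111 (no change)
  #5 pop 1: in=1111 → 1011 (no change)

Fixpoint:
  val[0] = 1111
  val[1] = 1011
  val[2] = 0110

1111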